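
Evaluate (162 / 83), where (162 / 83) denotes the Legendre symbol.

Reduce the numerator: 162 ≡ 79 (mod 83), so (162 / 83) = (79 / 83).
Both 79 ≡ 3 and 83 ≡ 3 (mod 4), so reciprocity gives (79 / 83) = -(83 / 79). Reduce: 83 ≡ 4 (mod 79). Now have -(4 / 79).
Factor out 2: 4 = 2^2. Since 79 ≡ 7 (mod 8), (2 / 79) = +1, and (2 / 79)^2 = +1. Now have -(1 / 79).
(1 / 79) = 1. Collecting the sign factors: -1.

-1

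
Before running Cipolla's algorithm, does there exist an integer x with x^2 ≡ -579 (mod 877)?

(-579/877)
  = (579/877)    [877 ≡ 1 mod 4 ⇒ (-1/877) = +1]
  = (877/579)    [QR: 877 ≡ 1 mod 4, sign kept]
  = (298/579)    [877 ≡ 298 mod 579]
  = -(149/579)    [579 ≡ 3 mod 8 ⇒ (2/579) = -1]
  = -(579/149)    [QR: 149 ≡ 1 mod 4, sign kept]
  = -(132/149)    [579 ≡ 132 mod 149]
  = -(33/149)    [149 ≡ 5 mod 8 ⇒ (2/149)^2 = +1]
  = -(149/33)    [QR: 33 ≡ 1 mod 4, sign kept]
  = -(17/33)    [149 ≡ 17 mod 33]
  = -(33/17)    [QR: 17 ≡ 1 mod 4, sign kept]
  = -(16/17)    [33 ≡ 16 mod 17]
  = -(1/17)    [17 ≡ 1 mod 8 ⇒ (2/17)^4 = +1]
  = -1    [(1/17) = 1]
The Legendre symbol is -1, so x^2 ≡ -579 (mod 877) has no solution.

no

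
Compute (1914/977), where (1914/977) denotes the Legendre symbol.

-1

Reduce the numerator: 1914 ≡ 937 (mod 977), so (1914/977) = (937/977).
937 ≡ 1 (mod 4), so quadratic reciprocity gives (937/977) = (977/937). Reduce: 977 ≡ 40 (mod 937). Now have (40/937).
Factor out 2: 40 = 2^3·5. Since 937 ≡ 1 (mod 8), (2/937) = +1, and (2/937)^3 = +1. Now have (5/937).
5 ≡ 1 (mod 4), so quadratic reciprocity gives (5/937) = (937/5). Reduce: 937 ≡ 2 (mod 5). Now have (2/5).
Factor out 2: 2 = 2. Since 5 ≡ 5 (mod 8), (2/5) = -1. Now have -(1/5).
(1/5) = 1. Collecting the sign factors: -1.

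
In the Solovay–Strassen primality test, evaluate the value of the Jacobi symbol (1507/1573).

1573 ≡ 1 (mod 4), so quadratic reciprocity gives (1507/1573) = (1573/1507). Reduce: 1573 ≡ 66 (mod 1507). Now have (66/1507).
Factor out 2: 66 = 2·33. Since 1507 ≡ 3 (mod 8), (2/1507) = -1. Now have -(33/1507).
33 ≡ 1 (mod 4), so quadratic reciprocity gives (33/1507) = (1507/33). Reduce: 1507 ≡ 22 (mod 33). Now have -(22/33).
Factor out 2: 22 = 2·11. Since 33 ≡ 1 (mod 8), (2/33) = +1. Now have -(11/33).
33 ≡ 1 (mod 4), so quadratic reciprocity gives (11/33) = (33/11). Reduce: 33 ≡ 0 (mod 11). Now have -(0/11).
The numerator is now 0 with denominator 11 > 1: the symbol is 0.

0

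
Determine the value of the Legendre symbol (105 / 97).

Reduce the numerator: 105 ≡ 8 (mod 97), so (105 / 97) = (8 / 97).
Factor out 2: 8 = 2^3. Since 97 ≡ 1 (mod 8), (2 / 97) = +1, and (2 / 97)^3 = +1. Now have (1 / 97).
(1 / 97) = 1. Collecting the sign factors: 1.

1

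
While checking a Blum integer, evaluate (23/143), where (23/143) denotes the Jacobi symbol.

1

Both 23 ≡ 3 and 143 ≡ 3 (mod 4), so reciprocity gives (23/143) = -(143/23). Reduce: 143 ≡ 5 (mod 23). Now have -(5/23).
5 ≡ 1 (mod 4), so quadratic reciprocity gives (5/23) = (23/5). Reduce: 23 ≡ 3 (mod 5). Now have -(3/5).
5 ≡ 1 (mod 4), so quadratic reciprocity gives (3/5) = (5/3). Reduce: 5 ≡ 2 (mod 3). Now have -(2/3).
Factor out 2: 2 = 2. Since 3 ≡ 3 (mod 8), (2/3) = -1. Now have (1/3).
(1/3) = 1. Collecting the sign factors: 1.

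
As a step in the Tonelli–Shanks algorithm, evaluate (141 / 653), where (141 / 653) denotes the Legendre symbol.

-1

141 ≡ 1 (mod 4), so quadratic reciprocity gives (141 / 653) = (653 / 141). Reduce: 653 ≡ 89 (mod 141). Now have (89 / 141).
89 ≡ 1 (mod 4), so quadratic reciprocity gives (89 / 141) = (141 / 89). Reduce: 141 ≡ 52 (mod 89). Now have (52 / 89).
Factor out 2: 52 = 2^2·13. Since 89 ≡ 1 (mod 8), (2 / 89) = +1, and (2 / 89)^2 = +1. Now have (13 / 89).
13 ≡ 1 (mod 4), so quadratic reciprocity gives (13 / 89) = (89 / 13). Reduce: 89 ≡ 11 (mod 13). Now have (11 / 13).
13 ≡ 1 (mod 4), so quadratic reciprocity gives (11 / 13) = (13 / 11). Reduce: 13 ≡ 2 (mod 11). Now have (2 / 11).
Factor out 2: 2 = 2. Since 11 ≡ 3 (mod 8), (2 / 11) = -1. Now have -(1 / 11).
(1 / 11) = 1. Collecting the sign factors: -1.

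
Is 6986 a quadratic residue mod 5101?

yes

(6986/5101)
  = (1885/5101)    [6986 ≡ 1885 mod 5101]
  = (5101/1885)    [QR: 1885 ≡ 1 mod 4, sign kept]
  = (1331/1885)    [5101 ≡ 1331 mod 1885]
  = (1885/1331)    [QR: 1885 ≡ 1 mod 4, sign kept]
  = (554/1331)    [1885 ≡ 554 mod 1331]
  = -(277/1331)    [1331 ≡ 3 mod 8 ⇒ (2/1331) = -1]
  = -(1331/277)    [QR: 277 ≡ 1 mod 4, sign kept]
  = -(223/277)    [1331 ≡ 223 mod 277]
  = -(277/223)    [QR: 277 ≡ 1 mod 4, sign kept]
  = -(54/223)    [277 ≡ 54 mod 223]
  = -(27/223)    [223 ≡ 7 mod 8 ⇒ (2/223) = +1]
  = (223/27)    [QR: both ≡ 3 mod 4, sign flips]
  = (7/27)    [223 ≡ 7 mod 27]
  = -(27/7)    [QR: both ≡ 3 mod 4, sign flips]
  = -(6/7)    [27 ≡ 6 mod 7]
  = -(3/7)    [7 ≡ 7 mod 8 ⇒ (2/7) = +1]
  = (7/3)    [QR: both ≡ 3 mod 4, sign flips]
  = (1/3)    [7 ≡ 1 mod 3]
  = 1    [(1/3) = 1]
(6986/5101) = 1, and 5101 is prime, so 6986 is a quadratic residue mod 5101.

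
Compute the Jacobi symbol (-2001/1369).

1

Reduce the numerator: -2001 ≡ 737 (mod 1369), so (-2001/1369) = (737/1369).
737 ≡ 1 (mod 4), so quadratic reciprocity gives (737/1369) = (1369/737). Reduce: 1369 ≡ 632 (mod 737). Now have (632/737).
Factor out 2: 632 = 2^3·79. Since 737 ≡ 1 (mod 8), (2/737) = +1, and (2/737)^3 = +1. Now have (79/737).
737 ≡ 1 (mod 4), so quadratic reciprocity gives (79/737) = (737/79). Reduce: 737 ≡ 26 (mod 79). Now have (26/79).
Factor out 2: 26 = 2·13. Since 79 ≡ 7 (mod 8), (2/79) = +1. Now have (13/79).
13 ≡ 1 (mod 4), so quadratic reciprocity gives (13/79) = (79/13). Reduce: 79 ≡ 1 (mod 13). Now have (1/13).
(1/13) = 1. Collecting the sign factors: 1.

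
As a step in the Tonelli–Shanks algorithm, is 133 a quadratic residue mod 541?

yes

133 ≡ 1 (mod 4), so quadratic reciprocity gives (133/541) = (541/133). Reduce: 541 ≡ 9 (mod 133). Now have (9/133).
9 ≡ 1 (mod 4), so quadratic reciprocity gives (9/133) = (133/9). Reduce: 133 ≡ 7 (mod 9). Now have (7/9).
9 ≡ 1 (mod 4), so quadratic reciprocity gives (7/9) = (9/7). Reduce: 9 ≡ 2 (mod 7). Now have (2/7).
Factor out 2: 2 = 2. Since 7 ≡ 7 (mod 8), (2/7) = +1. Now have (1/7).
(1/7) = 1. Collecting the sign factors: 1.
(133/541) = 1, and 541 is prime, so 133 is a quadratic residue mod 541.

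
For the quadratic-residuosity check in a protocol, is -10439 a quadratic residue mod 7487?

Reduce the numerator: -10439 ≡ 4535 (mod 7487), so (-10439/7487) = (4535/7487).
Both 4535 ≡ 3 and 7487 ≡ 3 (mod 4), so reciprocity gives (4535/7487) = -(7487/4535). Reduce: 7487 ≡ 2952 (mod 4535). Now have -(2952/4535).
Factor out 2: 2952 = 2^3·369. Since 4535 ≡ 7 (mod 8), (2/4535) = +1, and (2/4535)^3 = +1. Now have -(369/4535).
369 ≡ 1 (mod 4), so quadratic reciprocity gives (369/4535) = (4535/369). Reduce: 4535 ≡ 107 (mod 369). Now have -(107/369).
369 ≡ 1 (mod 4), so quadratic reciprocity gives (107/369) = (369/107). Reduce: 369 ≡ 48 (mod 107). Now have -(48/107).
Factor out 2: 48 = 2^4·3. Since 107 ≡ 3 (mod 8), (2/107) = -1, and (2/107)^4 = +1. Now have -(3/107).
Both 3 ≡ 3 and 107 ≡ 3 (mod 4), so reciprocity gives (3/107) = -(107/3). Reduce: 107 ≡ 2 (mod 3). Now have (2/3).
Factor out 2: 2 = 2. Since 3 ≡ 3 (mod 8), (2/3) = -1. Now have -(1/3).
(1/3) = 1. Collecting the sign factors: -1.
(-10439/7487) = -1, and 7487 is prime, so -10439 is not a quadratic residue mod 7487.

no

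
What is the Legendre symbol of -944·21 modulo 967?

By multiplicativity, (-944·21/967) = (-944/967)·(21/967).
First factor (-944/967):
Reduce the numerator: -944 ≡ 23 (mod 967), so (-944/967) = (23/967).
Both 23 ≡ 3 and 967 ≡ 3 (mod 4), so reciprocity gives (23/967) = -(967/23). Reduce: 967 ≡ 1 (mod 23). Now have -(1/23).
(1/23) = 1. Collecting the sign factors: -1.
Second factor (21/967):
21 ≡ 1 (mod 4), so quadratic reciprocity gives (21/967) = (967/21). Reduce: 967 ≡ 1 (mod 21). Now have (1/21).
(1/21) = 1. Collecting the sign factors: 1.
Product: (-1)·(1) = -1.

-1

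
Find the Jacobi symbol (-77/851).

(-77/851)
  = (774/851)    [-77 ≡ 774 mod 851]
  = -(387/851)    [851 ≡ 3 mod 8 ⇒ (2/851) = -1]
  = (851/387)    [QR: both ≡ 3 mod 4, sign flips]
  = (77/387)    [851 ≡ 77 mod 387]
  = (387/77)    [QR: 77 ≡ 1 mod 4, sign kept]
  = (2/77)    [387 ≡ 2 mod 77]
  = -(1/77)    [77 ≡ 5 mod 8 ⇒ (2/77) = -1]
  = -1    [(1/77) = 1]

-1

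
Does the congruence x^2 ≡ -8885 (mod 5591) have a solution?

Pull out -1: (-8885/5591) = (-1/5591)·(8885/5591). Since 5591 ≡ 3 (mod 4), (-1/5591) = -1. Now have -(8885/5591).
Reduce the numerator: 8885 ≡ 3294 (mod 5591), so (8885/5591) = (3294/5591).
Factor out 2: 3294 = 2·1647. Since 5591 ≡ 7 (mod 8), (2/5591) = +1. Now have -(1647/5591).
Both 1647 ≡ 3 and 5591 ≡ 3 (mod 4), so reciprocity gives (1647/5591) = -(5591/1647). Reduce: 5591 ≡ 650 (mod 1647). Now have (650/1647).
Factor out 2: 650 = 2·325. Since 1647 ≡ 7 (mod 8), (2/1647) = +1. Now have (325/1647).
325 ≡ 1 (mod 4), so quadratic reciprocity gives (325/1647) = (1647/325). Reduce: 1647 ≡ 22 (mod 325). Now have (22/325).
Factor out 2: 22 = 2·11. Since 325 ≡ 5 (mod 8), (2/325) = -1. Now have -(11/325).
325 ≡ 1 (mod 4), so quadratic reciprocity gives (11/325) = (325/11). Reduce: 325 ≡ 6 (mod 11). Now have -(6/11).
Factor out 2: 6 = 2·3. Since 11 ≡ 3 (mod 8), (2/11) = -1. Now have (3/11).
Both 3 ≡ 3 and 11 ≡ 3 (mod 4), so reciprocity gives (3/11) = -(11/3). Reduce: 11 ≡ 2 (mod 3). Now have -(2/3).
Factor out 2: 2 = 2. Since 3 ≡ 3 (mod 8), (2/3) = -1. Now have (1/3).
(1/3) = 1. Collecting the sign factors: 1.
(-8885/5591) = 1, and 5591 is prime, so -8885 is a quadratic residue mod 5591.

yes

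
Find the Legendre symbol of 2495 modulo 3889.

(2495 / 3889)
  = (3889 / 2495)    [QR: 3889 ≡ 1 mod 4, sign kept]
  = (1394 / 2495)    [3889 ≡ 1394 mod 2495]
  = (697 / 2495)    [2495 ≡ 7 mod 8 ⇒ (2 / 2495) = +1]
  = (2495 / 697)    [QR: 697 ≡ 1 mod 4, sign kept]
  = (404 / 697)    [2495 ≡ 404 mod 697]
  = (101 / 697)    [697 ≡ 1 mod 8 ⇒ (2 / 697)^2 = +1]
  = (697 / 101)    [QR: 101 ≡ 1 mod 4, sign kept]
  = (91 / 101)    [697 ≡ 91 mod 101]
  = (101 / 91)    [QR: 101 ≡ 1 mod 4, sign kept]
  = (10 / 91)    [101 ≡ 10 mod 91]
  = -(5 / 91)    [91 ≡ 3 mod 8 ⇒ (2 / 91) = -1]
  = -(91 / 5)    [QR: 5 ≡ 1 mod 4, sign kept]
  = -(1 / 5)    [91 ≡ 1 mod 5]
  = -1    [(1 / 5) = 1]

-1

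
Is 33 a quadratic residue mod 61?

33 ≡ 1 (mod 4), so quadratic reciprocity gives (33/61) = (61/33). Reduce: 61 ≡ 28 (mod 33). Now have (28/33).
Factor out 2: 28 = 2^2·7. Since 33 ≡ 1 (mod 8), (2/33) = +1, and (2/33)^2 = +1. Now have (7/33).
33 ≡ 1 (mod 4), so quadratic reciprocity gives (7/33) = (33/7). Reduce: 33 ≡ 5 (mod 7). Now have (5/7).
5 ≡ 1 (mod 4), so quadratic reciprocity gives (5/7) = (7/5). Reduce: 7 ≡ 2 (mod 5). Now have (2/5).
Factor out 2: 2 = 2. Since 5 ≡ 5 (mod 8), (2/5) = -1. Now have -(1/5).
(1/5) = 1. Collecting the sign factors: -1.
(33/61) = -1, and 61 is prime, so 33 is not a quadratic residue mod 61.

no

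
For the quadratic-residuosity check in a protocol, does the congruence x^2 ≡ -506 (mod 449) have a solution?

(-506/449)
  = (392/449)    [-506 ≡ 392 mod 449]
  = (49/449)    [449 ≡ 1 mod 8 ⇒ (2/449)^3 = +1]
  = (449/49)    [QR: 49 ≡ 1 mod 4, sign kept]
  = (8/49)    [449 ≡ 8 mod 49]
  = (1/49)    [49 ≡ 1 mod 8 ⇒ (2/49)^3 = +1]
  = 1    [(1/49) = 1]
(-506/449) = 1, and 449 is prime, so -506 is a quadratic residue mod 449.

yes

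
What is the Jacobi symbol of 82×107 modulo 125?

By multiplicativity, (82·107 / 125) = (82 / 125)·(107 / 125).
First factor (82 / 125):
(82 / 125)
  = -(41 / 125)    [125 ≡ 5 mod 8 ⇒ (2 / 125) = -1]
  = -(125 / 41)    [QR: 41 ≡ 1 mod 4, sign kept]
  = -(2 / 41)    [125 ≡ 2 mod 41]
  = -(1 / 41)    [41 ≡ 1 mod 8 ⇒ (2 / 41) = +1]
  = -1    [(1 / 41) = 1]
Second factor (107 / 125):
(107 / 125)
  = (125 / 107)    [QR: 125 ≡ 1 mod 4, sign kept]
  = (18 / 107)    [125 ≡ 18 mod 107]
  = -(9 / 107)    [107 ≡ 3 mod 8 ⇒ (2 / 107) = -1]
  = -(107 / 9)    [QR: 9 ≡ 1 mod 4, sign kept]
  = -(8 / 9)    [107 ≡ 8 mod 9]
  = -(1 / 9)    [9 ≡ 1 mod 8 ⇒ (2 / 9)^3 = +1]
  = -1    [(1 / 9) = 1]
Product: (-1)·(-1) = 1.

1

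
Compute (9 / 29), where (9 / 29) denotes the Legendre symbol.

(9 / 29)
  = (29 / 9)    [QR: 9 ≡ 1 mod 4, sign kept]
  = (2 / 9)    [29 ≡ 2 mod 9]
  = (1 / 9)    [9 ≡ 1 mod 8 ⇒ (2 / 9) = +1]
  = 1    [(1 / 9) = 1]

1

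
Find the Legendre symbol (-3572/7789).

-1

Reduce the numerator: -3572 ≡ 4217 (mod 7789), so (-3572/7789) = (4217/7789).
4217 ≡ 1 (mod 4), so quadratic reciprocity gives (4217/7789) = (7789/4217). Reduce: 7789 ≡ 3572 (mod 4217). Now have (3572/4217).
Factor out 2: 3572 = 2^2·893. Since 4217 ≡ 1 (mod 8), (2/4217) = +1, and (2/4217)^2 = +1. Now have (893/4217).
893 ≡ 1 (mod 4), so quadratic reciprocity gives (893/4217) = (4217/893). Reduce: 4217 ≡ 645 (mod 893). Now have (645/893).
645 ≡ 1 (mod 4), so quadratic reciprocity gives (645/893) = (893/645). Reduce: 893 ≡ 248 (mod 645). Now have (248/645).
Factor out 2: 248 = 2^3·31. Since 645 ≡ 5 (mod 8), (2/645) = -1, and (2/645)^3 = -1. Now have -(31/645).
645 ≡ 1 (mod 4), so quadratic reciprocity gives (31/645) = (645/31). Reduce: 645 ≡ 25 (mod 31). Now have -(25/31).
25 ≡ 1 (mod 4), so quadratic reciprocity gives (25/31) = (31/25). Reduce: 31 ≡ 6 (mod 25). Now have -(6/25).
Factor out 2: 6 = 2·3. Since 25 ≡ 1 (mod 8), (2/25) = +1. Now have -(3/25).
25 ≡ 1 (mod 4), so quadratic reciprocity gives (3/25) = (25/3). Reduce: 25 ≡ 1 (mod 3). Now have -(1/3).
(1/3) = 1. Collecting the sign factors: -1.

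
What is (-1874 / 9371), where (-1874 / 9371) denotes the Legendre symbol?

1

(-1874 / 9371)
  = -(1874 / 9371)    [9371 ≡ 3 mod 4 ⇒ (-1 / 9371) = -1]
  = (937 / 9371)    [9371 ≡ 3 mod 8 ⇒ (2 / 9371) = -1]
  = (9371 / 937)    [QR: 937 ≡ 1 mod 4, sign kept]
  = (1 / 937)    [9371 ≡ 1 mod 937]
  = 1    [(1 / 937) = 1]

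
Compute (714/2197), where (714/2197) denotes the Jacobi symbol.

1

Factor out 2: 714 = 2·357. Since 2197 ≡ 5 (mod 8), (2/2197) = -1. Now have -(357/2197).
357 ≡ 1 (mod 4), so quadratic reciprocity gives (357/2197) = (2197/357). Reduce: 2197 ≡ 55 (mod 357). Now have -(55/357).
357 ≡ 1 (mod 4), so quadratic reciprocity gives (55/357) = (357/55). Reduce: 357 ≡ 27 (mod 55). Now have -(27/55).
Both 27 ≡ 3 and 55 ≡ 3 (mod 4), so reciprocity gives (27/55) = -(55/27). Reduce: 55 ≡ 1 (mod 27). Now have (1/27).
(1/27) = 1. Collecting the sign factors: 1.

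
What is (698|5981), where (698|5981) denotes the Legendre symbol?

-1

Factor out 2: 698 = 2·349. Since 5981 ≡ 5 (mod 8), (2|5981) = -1. Now have -(349|5981).
349 ≡ 1 (mod 4), so quadratic reciprocity gives (349|5981) = (5981|349). Reduce: 5981 ≡ 48 (mod 349). Now have -(48|349).
Factor out 2: 48 = 2^4·3. Since 349 ≡ 5 (mod 8), (2|349) = -1, and (2|349)^4 = +1. Now have -(3|349).
349 ≡ 1 (mod 4), so quadratic reciprocity gives (3|349) = (349|3). Reduce: 349 ≡ 1 (mod 3). Now have -(1|3).
(1|3) = 1. Collecting the sign factors: -1.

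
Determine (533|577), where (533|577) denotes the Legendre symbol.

(533|577)
  = (577|533)    [QR: 533 ≡ 1 mod 4, sign kept]
  = (44|533)    [577 ≡ 44 mod 533]
  = (11|533)    [533 ≡ 5 mod 8 ⇒ (2|533)^2 = +1]
  = (533|11)    [QR: 533 ≡ 1 mod 4, sign kept]
  = (5|11)    [533 ≡ 5 mod 11]
  = (11|5)    [QR: 5 ≡ 1 mod 4, sign kept]
  = (1|5)    [11 ≡ 1 mod 5]
  = 1    [(1|5) = 1]

1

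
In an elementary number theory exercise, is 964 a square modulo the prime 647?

Reduce the numerator: 964 ≡ 317 (mod 647), so (964|647) = (317|647).
317 ≡ 1 (mod 4), so quadratic reciprocity gives (317|647) = (647|317). Reduce: 647 ≡ 13 (mod 317). Now have (13|317).
13 ≡ 1 (mod 4), so quadratic reciprocity gives (13|317) = (317|13). Reduce: 317 ≡ 5 (mod 13). Now have (5|13).
5 ≡ 1 (mod 4), so quadratic reciprocity gives (5|13) = (13|5). Reduce: 13 ≡ 3 (mod 5). Now have (3|5).
5 ≡ 1 (mod 4), so quadratic reciprocity gives (3|5) = (5|3). Reduce: 5 ≡ 2 (mod 3). Now have (2|3).
Factor out 2: 2 = 2. Since 3 ≡ 3 (mod 8), (2|3) = -1. Now have -(1|3).
(1|3) = 1. Collecting the sign factors: -1.
(964|647) = -1, and 647 is prime, so 964 is not a quadratic residue mod 647.

no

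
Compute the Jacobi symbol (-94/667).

Pull out -1: (-94/667) = (-1/667)·(94/667). Since 667 ≡ 3 (mod 4), (-1/667) = -1. Now have -(94/667).
Factor out 2: 94 = 2·47. Since 667 ≡ 3 (mod 8), (2/667) = -1. Now have (47/667).
Both 47 ≡ 3 and 667 ≡ 3 (mod 4), so reciprocity gives (47/667) = -(667/47). Reduce: 667 ≡ 9 (mod 47). Now have -(9/47).
9 ≡ 1 (mod 4), so quadratic reciprocity gives (9/47) = (47/9). Reduce: 47 ≡ 2 (mod 9). Now have -(2/9).
Factor out 2: 2 = 2. Since 9 ≡ 1 (mod 8), (2/9) = +1. Now have -(1/9).
(1/9) = 1. Collecting the sign factors: -1.

-1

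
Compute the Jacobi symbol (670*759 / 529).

By multiplicativity, (670·759 / 529) = (670 / 529)·(759 / 529).
First factor (670 / 529):
(670 / 529)
  = (141 / 529)    [670 ≡ 141 mod 529]
  = (529 / 141)    [QR: 141 ≡ 1 mod 4, sign kept]
  = (106 / 141)    [529 ≡ 106 mod 141]
  = -(53 / 141)    [141 ≡ 5 mod 8 ⇒ (2 / 141) = -1]
  = -(141 / 53)    [QR: 53 ≡ 1 mod 4, sign kept]
  = -(35 / 53)    [141 ≡ 35 mod 53]
  = -(53 / 35)    [QR: 53 ≡ 1 mod 4, sign kept]
  = -(18 / 35)    [53 ≡ 18 mod 35]
  = (9 / 35)    [35 ≡ 3 mod 8 ⇒ (2 / 35) = -1]
  = (35 / 9)    [QR: 9 ≡ 1 mod 4, sign kept]
  = (8 / 9)    [35 ≡ 8 mod 9]
  = (1 / 9)    [9 ≡ 1 mod 8 ⇒ (2 / 9)^3 = +1]
  = 1    [(1 / 9) = 1]
Second factor (759 / 529):
(759 / 529)
  = (230 / 529)    [759 ≡ 230 mod 529]
  = (115 / 529)    [529 ≡ 1 mod 8 ⇒ (2 / 529) = +1]
  = (529 / 115)    [QR: 529 ≡ 1 mod 4, sign kept]
  = (69 / 115)    [529 ≡ 69 mod 115]
  = (115 / 69)    [QR: 69 ≡ 1 mod 4, sign kept]
  = (46 / 69)    [115 ≡ 46 mod 69]
  = -(23 / 69)    [69 ≡ 5 mod 8 ⇒ (2 / 69) = -1]
  = -(69 / 23)    [QR: 69 ≡ 1 mod 4, sign kept]
  = -(0 / 23)    [69 ≡ 0 mod 23]
  = 0    [numerator 0, gcd > 1]
Product: (1)·(0) = 0.

0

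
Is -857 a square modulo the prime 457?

yes

Pull out -1: (-857/457) = (-1/457)·(857/457). Since 457 ≡ 1 (mod 4), (-1/457) = +1. Now have (857/457).
Reduce the numerator: 857 ≡ 400 (mod 457), so (857/457) = (400/457).
Factor out 2: 400 = 2^4·25. Since 457 ≡ 1 (mod 8), (2/457) = +1, and (2/457)^4 = +1. Now have (25/457).
25 ≡ 1 (mod 4), so quadratic reciprocity gives (25/457) = (457/25). Reduce: 457 ≡ 7 (mod 25). Now have (7/25).
25 ≡ 1 (mod 4), so quadratic reciprocity gives (7/25) = (25/7). Reduce: 25 ≡ 4 (mod 7). Now have (4/7).
Factor out 2: 4 = 2^2. Since 7 ≡ 7 (mod 8), (2/7) = +1, and (2/7)^2 = +1. Now have (1/7).
(1/7) = 1. Collecting the sign factors: 1.
The Legendre symbol is 1, so x^2 ≡ -857 (mod 457) has solution.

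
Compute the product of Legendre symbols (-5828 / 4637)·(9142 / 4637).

-1

By multiplicativity, (-5828·9142 / 4637) = (-5828 / 4637)·(9142 / 4637).
First factor (-5828 / 4637):
Reduce the numerator: -5828 ≡ 3446 (mod 4637), so (-5828 / 4637) = (3446 / 4637).
Factor out 2: 3446 = 2·1723. Since 4637 ≡ 5 (mod 8), (2 / 4637) = -1. Now have -(1723 / 4637).
4637 ≡ 1 (mod 4), so quadratic reciprocity gives (1723 / 4637) = (4637 / 1723). Reduce: 4637 ≡ 1191 (mod 1723). Now have -(1191 / 1723).
Both 1191 ≡ 3 and 1723 ≡ 3 (mod 4), so reciprocity gives (1191 / 1723) = -(1723 / 1191). Reduce: 1723 ≡ 532 (mod 1191). Now have (532 / 1191).
Factor out 2: 532 = 2^2·133. Since 1191 ≡ 7 (mod 8), (2 / 1191) = +1, and (2 / 1191)^2 = +1. Now have (133 / 1191).
133 ≡ 1 (mod 4), so quadratic reciprocity gives (133 / 1191) = (1191 / 133). Reduce: 1191 ≡ 127 (mod 133). Now have (127 / 133).
133 ≡ 1 (mod 4), so quadratic reciprocity gives (127 / 133) = (133 / 127). Reduce: 133 ≡ 6 (mod 127). Now have (6 / 127).
Factor out 2: 6 = 2·3. Since 127 ≡ 7 (mod 8), (2 / 127) = +1. Now have (3 / 127).
Both 3 ≡ 3 and 127 ≡ 3 (mod 4), so reciprocity gives (3 / 127) = -(127 / 3). Reduce: 127 ≡ 1 (mod 3). Now have -(1 / 3).
(1 / 3) = 1. Collecting the sign factors: -1.
Second factor (9142 / 4637):
Reduce the numerator: 9142 ≡ 4505 (mod 4637), so (9142 / 4637) = (4505 / 4637).
4505 ≡ 1 (mod 4), so quadratic reciprocity gives (4505 / 4637) = (4637 / 4505). Reduce: 4637 ≡ 132 (mod 4505). Now have (132 / 4505).
Factor out 2: 132 = 2^2·33. Since 4505 ≡ 1 (mod 8), (2 / 4505) = +1, and (2 / 4505)^2 = +1. Now have (33 / 4505).
33 ≡ 1 (mod 4), so quadratic reciprocity gives (33 / 4505) = (4505 / 33). Reduce: 4505 ≡ 17 (mod 33). Now have (17 / 33).
17 ≡ 1 (mod 4), so quadratic reciprocity gives (17 / 33) = (33 / 17). Reduce: 33 ≡ 16 (mod 17). Now have (16 / 17).
Factor out 2: 16 = 2^4. Since 17 ≡ 1 (mod 8), (2 / 17) = +1, and (2 / 17)^4 = +1. Now have (1 / 17).
(1 / 17) = 1. Collecting the sign factors: 1.
Product: (-1)·(1) = -1.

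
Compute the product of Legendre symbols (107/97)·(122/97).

By multiplicativity, (107·122/97) = (107/97)·(122/97).
First factor (107/97):
Reduce the numerator: 107 ≡ 10 (mod 97), so (107/97) = (10/97).
Factor out 2: 10 = 2·5. Since 97 ≡ 1 (mod 8), (2/97) = +1. Now have (5/97).
5 ≡ 1 (mod 4), so quadratic reciprocity gives (5/97) = (97/5). Reduce: 97 ≡ 2 (mod 5). Now have (2/5).
Factor out 2: 2 = 2. Since 5 ≡ 5 (mod 8), (2/5) = -1. Now have -(1/5).
(1/5) = 1. Collecting the sign factors: -1.
Second factor (122/97):
Reduce the numerator: 122 ≡ 25 (mod 97), so (122/97) = (25/97).
25 ≡ 1 (mod 4), so quadratic reciprocity gives (25/97) = (97/25). Reduce: 97 ≡ 22 (mod 25). Now have (22/25).
Factor out 2: 22 = 2·11. Since 25 ≡ 1 (mod 8), (2/25) = +1. Now have (11/25).
25 ≡ 1 (mod 4), so quadratic reciprocity gives (11/25) = (25/11). Reduce: 25 ≡ 3 (mod 11). Now have (3/11).
Both 3 ≡ 3 and 11 ≡ 3 (mod 4), so reciprocity gives (3/11) = -(11/3). Reduce: 11 ≡ 2 (mod 3). Now have -(2/3).
Factor out 2: 2 = 2. Since 3 ≡ 3 (mod 8), (2/3) = -1. Now have (1/3).
(1/3) = 1. Collecting the sign factors: 1.
Product: (-1)·(1) = -1.

-1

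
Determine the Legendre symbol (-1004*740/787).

1

By multiplicativity, (-1004·740/787) = (-1004/787)·(740/787).
First factor (-1004/787):
Reduce the numerator: -1004 ≡ 570 (mod 787), so (-1004/787) = (570/787).
Factor out 2: 570 = 2·285. Since 787 ≡ 3 (mod 8), (2/787) = -1. Now have -(285/787).
285 ≡ 1 (mod 4), so quadratic reciprocity gives (285/787) = (787/285). Reduce: 787 ≡ 217 (mod 285). Now have -(217/285).
217 ≡ 1 (mod 4), so quadratic reciprocity gives (217/285) = (285/217). Reduce: 285 ≡ 68 (mod 217). Now have -(68/217).
Factor out 2: 68 = 2^2·17. Since 217 ≡ 1 (mod 8), (2/217) = +1, and (2/217)^2 = +1. Now have -(17/217).
17 ≡ 1 (mod 4), so quadratic reciprocity gives (17/217) = (217/17). Reduce: 217 ≡ 13 (mod 17). Now have -(13/17).
13 ≡ 1 (mod 4), so quadratic reciprocity gives (13/17) = (17/13). Reduce: 17 ≡ 4 (mod 13). Now have -(4/13).
Factor out 2: 4 = 2^2. Since 13 ≡ 5 (mod 8), (2/13) = -1, and (2/13)^2 = +1. Now have -(1/13).
(1/13) = 1. Collecting the sign factors: -1.
Second factor (740/787):
Factor out 2: 740 = 2^2·185. Since 787 ≡ 3 (mod 8), (2/787) = -1, and (2/787)^2 = +1. Now have (185/787).
185 ≡ 1 (mod 4), so quadratic reciprocity gives (185/787) = (787/185). Reduce: 787 ≡ 47 (mod 185). Now have (47/185).
185 ≡ 1 (mod 4), so quadratic reciprocity gives (47/185) = (185/47). Reduce: 185 ≡ 44 (mod 47). Now have (44/47).
Factor out 2: 44 = 2^2·11. Since 47 ≡ 7 (mod 8), (2/47) = +1, and (2/47)^2 = +1. Now have (11/47).
Both 11 ≡ 3 and 47 ≡ 3 (mod 4), so reciprocity gives (11/47) = -(47/11). Reduce: 47 ≡ 3 (mod 11). Now have -(3/11).
Both 3 ≡ 3 and 11 ≡ 3 (mod 4), so reciprocity gives (3/11) = -(11/3). Reduce: 11 ≡ 2 (mod 3). Now have (2/3).
Factor out 2: 2 = 2. Since 3 ≡ 3 (mod 8), (2/3) = -1. Now have -(1/3).
(1/3) = 1. Collecting the sign factors: -1.
Product: (-1)·(-1) = 1.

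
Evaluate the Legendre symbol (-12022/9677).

1

Reduce the numerator: -12022 ≡ 7332 (mod 9677), so (-12022/9677) = (7332/9677).
Factor out 2: 7332 = 2^2·1833. Since 9677 ≡ 5 (mod 8), (2/9677) = -1, and (2/9677)^2 = +1. Now have (1833/9677).
1833 ≡ 1 (mod 4), so quadratic reciprocity gives (1833/9677) = (9677/1833). Reduce: 9677 ≡ 512 (mod 1833). Now have (512/1833).
Factor out 2: 512 = 2^9. Since 1833 ≡ 1 (mod 8), (2/1833) = +1, and (2/1833)^9 = +1. Now have (1/1833).
(1/1833) = 1. Collecting the sign factors: 1.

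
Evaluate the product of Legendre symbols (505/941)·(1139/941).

-1

By multiplicativity, (505·1139/941) = (505/941)·(1139/941).
First factor (505/941):
505 ≡ 1 (mod 4), so quadratic reciprocity gives (505/941) = (941/505). Reduce: 941 ≡ 436 (mod 505). Now have (436/505).
Factor out 2: 436 = 2^2·109. Since 505 ≡ 1 (mod 8), (2/505) = +1, and (2/505)^2 = +1. Now have (109/505).
109 ≡ 1 (mod 4), so quadratic reciprocity gives (109/505) = (505/109). Reduce: 505 ≡ 69 (mod 109). Now have (69/109).
69 ≡ 1 (mod 4), so quadratic reciprocity gives (69/109) = (109/69). Reduce: 109 ≡ 40 (mod 69). Now have (40/69).
Factor out 2: 40 = 2^3·5. Since 69 ≡ 5 (mod 8), (2/69) = -1, and (2/69)^3 = -1. Now have -(5/69).
5 ≡ 1 (mod 4), so quadratic reciprocity gives (5/69) = (69/5). Reduce: 69 ≡ 4 (mod 5). Now have -(4/5).
Factor out 2: 4 = 2^2. Since 5 ≡ 5 (mod 8), (2/5) = -1, and (2/5)^2 = +1. Now have -(1/5).
(1/5) = 1. Collecting the sign factors: -1.
Second factor (1139/941):
Reduce the numerator: 1139 ≡ 198 (mod 941), so (1139/941) = (198/941).
Factor out 2: 198 = 2·99. Since 941 ≡ 5 (mod 8), (2/941) = -1. Now have -(99/941).
941 ≡ 1 (mod 4), so quadratic reciprocity gives (99/941) = (941/99). Reduce: 941 ≡ 50 (mod 99). Now have -(50/99).
Factor out 2: 50 = 2·25. Since 99 ≡ 3 (mod 8), (2/99) = -1. Now have (25/99).
25 ≡ 1 (mod 4), so quadratic reciprocity gives (25/99) = (99/25). Reduce: 99 ≡ 24 (mod 25). Now have (24/25).
Factor out 2: 24 = 2^3·3. Since 25 ≡ 1 (mod 8), (2/25) = +1, and (2/25)^3 = +1. Now have (3/25).
25 ≡ 1 (mod 4), so quadratic reciprocity gives (3/25) = (25/3). Reduce: 25 ≡ 1 (mod 3). Now have (1/3).
(1/3) = 1. Collecting the sign factors: 1.
Product: (-1)·(1) = -1.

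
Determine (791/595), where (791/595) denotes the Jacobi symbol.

0

Reduce the numerator: 791 ≡ 196 (mod 595), so (791/595) = (196/595).
Factor out 2: 196 = 2^2·49. Since 595 ≡ 3 (mod 8), (2/595) = -1, and (2/595)^2 = +1. Now have (49/595).
49 ≡ 1 (mod 4), so quadratic reciprocity gives (49/595) = (595/49). Reduce: 595 ≡ 7 (mod 49). Now have (7/49).
49 ≡ 1 (mod 4), so quadratic reciprocity gives (7/49) = (49/7). Reduce: 49 ≡ 0 (mod 7). Now have (0/7).
The numerator is now 0 with denominator 7 > 1: the symbol is 0.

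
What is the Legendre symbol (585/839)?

(585/839)
  = (839/585)    [QR: 585 ≡ 1 mod 4, sign kept]
  = (254/585)    [839 ≡ 254 mod 585]
  = (127/585)    [585 ≡ 1 mod 8 ⇒ (2/585) = +1]
  = (585/127)    [QR: 585 ≡ 1 mod 4, sign kept]
  = (77/127)    [585 ≡ 77 mod 127]
  = (127/77)    [QR: 77 ≡ 1 mod 4, sign kept]
  = (50/77)    [127 ≡ 50 mod 77]
  = -(25/77)    [77 ≡ 5 mod 8 ⇒ (2/77) = -1]
  = -(77/25)    [QR: 25 ≡ 1 mod 4, sign kept]
  = -(2/25)    [77 ≡ 2 mod 25]
  = -(1/25)    [25 ≡ 1 mod 8 ⇒ (2/25) = +1]
  = -1    [(1/25) = 1]

-1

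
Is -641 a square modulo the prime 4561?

yes

(-641|4561)
  = (641|4561)    [4561 ≡ 1 mod 4 ⇒ (-1|4561) = +1]
  = (4561|641)    [QR: 641 ≡ 1 mod 4, sign kept]
  = (74|641)    [4561 ≡ 74 mod 641]
  = (37|641)    [641 ≡ 1 mod 8 ⇒ (2|641) = +1]
  = (641|37)    [QR: 37 ≡ 1 mod 4, sign kept]
  = (12|37)    [641 ≡ 12 mod 37]
  = (3|37)    [37 ≡ 5 mod 8 ⇒ (2|37)^2 = +1]
  = (37|3)    [QR: 37 ≡ 1 mod 4, sign kept]
  = (1|3)    [37 ≡ 1 mod 3]
  = 1    [(1|3) = 1]
(-641|4561) = 1, and 4561 is prime, so -641 is a quadratic residue mod 4561.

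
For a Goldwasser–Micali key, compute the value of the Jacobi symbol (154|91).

0

(154|91)
  = (63|91)    [154 ≡ 63 mod 91]
  = -(91|63)    [QR: both ≡ 3 mod 4, sign flips]
  = -(28|63)    [91 ≡ 28 mod 63]
  = -(7|63)    [63 ≡ 7 mod 8 ⇒ (2|63)^2 = +1]
  = (63|7)    [QR: both ≡ 3 mod 4, sign flips]
  = (0|7)    [63 ≡ 0 mod 7]
  = 0    [numerator 0, gcd > 1]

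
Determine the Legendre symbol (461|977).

-1

(461|977)
  = (977|461)    [QR: 461 ≡ 1 mod 4, sign kept]
  = (55|461)    [977 ≡ 55 mod 461]
  = (461|55)    [QR: 461 ≡ 1 mod 4, sign kept]
  = (21|55)    [461 ≡ 21 mod 55]
  = (55|21)    [QR: 21 ≡ 1 mod 4, sign kept]
  = (13|21)    [55 ≡ 13 mod 21]
  = (21|13)    [QR: 13 ≡ 1 mod 4, sign kept]
  = (8|13)    [21 ≡ 8 mod 13]
  = -(1|13)    [13 ≡ 5 mod 8 ⇒ (2|13)^3 = -1]
  = -1    [(1|13) = 1]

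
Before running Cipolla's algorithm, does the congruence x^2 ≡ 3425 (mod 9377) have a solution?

yes

3425 ≡ 1 (mod 4), so quadratic reciprocity gives (3425/9377) = (9377/3425). Reduce: 9377 ≡ 2527 (mod 3425). Now have (2527/3425).
3425 ≡ 1 (mod 4), so quadratic reciprocity gives (2527/3425) = (3425/2527). Reduce: 3425 ≡ 898 (mod 2527). Now have (898/2527).
Factor out 2: 898 = 2·449. Since 2527 ≡ 7 (mod 8), (2/2527) = +1. Now have (449/2527).
449 ≡ 1 (mod 4), so quadratic reciprocity gives (449/2527) = (2527/449). Reduce: 2527 ≡ 282 (mod 449). Now have (282/449).
Factor out 2: 282 = 2·141. Since 449 ≡ 1 (mod 8), (2/449) = +1. Now have (141/449).
141 ≡ 1 (mod 4), so quadratic reciprocity gives (141/449) = (449/141). Reduce: 449 ≡ 26 (mod 141). Now have (26/141).
Factor out 2: 26 = 2·13. Since 141 ≡ 5 (mod 8), (2/141) = -1. Now have -(13/141).
13 ≡ 1 (mod 4), so quadratic reciprocity gives (13/141) = (141/13). Reduce: 141 ≡ 11 (mod 13). Now have -(11/13).
13 ≡ 1 (mod 4), so quadratic reciprocity gives (11/13) = (13/11). Reduce: 13 ≡ 2 (mod 11). Now have -(2/11).
Factor out 2: 2 = 2. Since 11 ≡ 3 (mod 8), (2/11) = -1. Now have (1/11).
(1/11) = 1. Collecting the sign factors: 1.
The Legendre symbol is 1, so x^2 ≡ 3425 (mod 9377) has solution.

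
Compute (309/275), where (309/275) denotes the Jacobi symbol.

(309/275)
  = (34/275)    [309 ≡ 34 mod 275]
  = -(17/275)    [275 ≡ 3 mod 8 ⇒ (2/275) = -1]
  = -(275/17)    [QR: 17 ≡ 1 mod 4, sign kept]
  = -(3/17)    [275 ≡ 3 mod 17]
  = -(17/3)    [QR: 17 ≡ 1 mod 4, sign kept]
  = -(2/3)    [17 ≡ 2 mod 3]
  = (1/3)    [3 ≡ 3 mod 8 ⇒ (2/3) = -1]
  = 1    [(1/3) = 1]

1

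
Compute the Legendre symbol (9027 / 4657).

Reduce the numerator: 9027 ≡ 4370 (mod 4657), so (9027 / 4657) = (4370 / 4657).
Factor out 2: 4370 = 2·2185. Since 4657 ≡ 1 (mod 8), (2 / 4657) = +1. Now have (2185 / 4657).
2185 ≡ 1 (mod 4), so quadratic reciprocity gives (2185 / 4657) = (4657 / 2185). Reduce: 4657 ≡ 287 (mod 2185). Now have (287 / 2185).
2185 ≡ 1 (mod 4), so quadratic reciprocity gives (287 / 2185) = (2185 / 287). Reduce: 2185 ≡ 176 (mod 287). Now have (176 / 287).
Factor out 2: 176 = 2^4·11. Since 287 ≡ 7 (mod 8), (2 / 287) = +1, and (2 / 287)^4 = +1. Now have (11 / 287).
Both 11 ≡ 3 and 287 ≡ 3 (mod 4), so reciprocity gives (11 / 287) = -(287 / 11). Reduce: 287 ≡ 1 (mod 11). Now have -(1 / 11).
(1 / 11) = 1. Collecting the sign factors: -1.

-1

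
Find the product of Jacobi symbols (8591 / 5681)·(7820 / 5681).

0

By multiplicativity, (8591·7820 / 5681) = (8591 / 5681)·(7820 / 5681).
First factor (8591 / 5681):
(8591 / 5681)
  = (2910 / 5681)    [8591 ≡ 2910 mod 5681]
  = (1455 / 5681)    [5681 ≡ 1 mod 8 ⇒ (2 / 5681) = +1]
  = (5681 / 1455)    [QR: 5681 ≡ 1 mod 4, sign kept]
  = (1316 / 1455)    [5681 ≡ 1316 mod 1455]
  = (329 / 1455)    [1455 ≡ 7 mod 8 ⇒ (2 / 1455)^2 = +1]
  = (1455 / 329)    [QR: 329 ≡ 1 mod 4, sign kept]
  = (139 / 329)    [1455 ≡ 139 mod 329]
  = (329 / 139)    [QR: 329 ≡ 1 mod 4, sign kept]
  = (51 / 139)    [329 ≡ 51 mod 139]
  = -(139 / 51)    [QR: both ≡ 3 mod 4, sign flips]
  = -(37 / 51)    [139 ≡ 37 mod 51]
  = -(51 / 37)    [QR: 37 ≡ 1 mod 4, sign kept]
  = -(14 / 37)    [51 ≡ 14 mod 37]
  = (7 / 37)    [37 ≡ 5 mod 8 ⇒ (2 / 37) = -1]
  = (37 / 7)    [QR: 37 ≡ 1 mod 4, sign kept]
  = (2 / 7)    [37 ≡ 2 mod 7]
  = (1 / 7)    [7 ≡ 7 mod 8 ⇒ (2 / 7) = +1]
  = 1    [(1 / 7) = 1]
Second factor (7820 / 5681):
(7820 / 5681)
  = (2139 / 5681)    [7820 ≡ 2139 mod 5681]
  = (5681 / 2139)    [QR: 5681 ≡ 1 mod 4, sign kept]
  = (1403 / 2139)    [5681 ≡ 1403 mod 2139]
  = -(2139 / 1403)    [QR: both ≡ 3 mod 4, sign flips]
  = -(736 / 1403)    [2139 ≡ 736 mod 1403]
  = (23 / 1403)    [1403 ≡ 3 mod 8 ⇒ (2 / 1403)^5 = -1]
  = -(1403 / 23)    [QR: both ≡ 3 mod 4, sign flips]
  = -(0 / 23)    [1403 ≡ 0 mod 23]
  = 0    [numerator 0, gcd > 1]
Product: (1)·(0) = 0.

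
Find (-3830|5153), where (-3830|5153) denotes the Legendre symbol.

(-3830|5153)
  = (1323|5153)    [-3830 ≡ 1323 mod 5153]
  = (5153|1323)    [QR: 5153 ≡ 1 mod 4, sign kept]
  = (1184|1323)    [5153 ≡ 1184 mod 1323]
  = -(37|1323)    [1323 ≡ 3 mod 8 ⇒ (2|1323)^5 = -1]
  = -(1323|37)    [QR: 37 ≡ 1 mod 4, sign kept]
  = -(28|37)    [1323 ≡ 28 mod 37]
  = -(7|37)    [37 ≡ 5 mod 8 ⇒ (2|37)^2 = +1]
  = -(37|7)    [QR: 37 ≡ 1 mod 4, sign kept]
  = -(2|7)    [37 ≡ 2 mod 7]
  = -(1|7)    [7 ≡ 7 mod 8 ⇒ (2|7) = +1]
  = -1    [(1|7) = 1]

-1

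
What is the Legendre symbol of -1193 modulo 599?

(-1193/599)
  = (5/599)    [-1193 ≡ 5 mod 599]
  = (599/5)    [QR: 5 ≡ 1 mod 4, sign kept]
  = (4/5)    [599 ≡ 4 mod 5]
  = (1/5)    [5 ≡ 5 mod 8 ⇒ (2/5)^2 = +1]
  = 1    [(1/5) = 1]

1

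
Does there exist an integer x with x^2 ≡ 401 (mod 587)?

401 ≡ 1 (mod 4), so quadratic reciprocity gives (401|587) = (587|401). Reduce: 587 ≡ 186 (mod 401). Now have (186|401).
Factor out 2: 186 = 2·93. Since 401 ≡ 1 (mod 8), (2|401) = +1. Now have (93|401).
93 ≡ 1 (mod 4), so quadratic reciprocity gives (93|401) = (401|93). Reduce: 401 ≡ 29 (mod 93). Now have (29|93).
29 ≡ 1 (mod 4), so quadratic reciprocity gives (29|93) = (93|29). Reduce: 93 ≡ 6 (mod 29). Now have (6|29).
Factor out 2: 6 = 2·3. Since 29 ≡ 5 (mod 8), (2|29) = -1. Now have -(3|29).
29 ≡ 1 (mod 4), so quadratic reciprocity gives (3|29) = (29|3). Reduce: 29 ≡ 2 (mod 3). Now have -(2|3).
Factor out 2: 2 = 2. Since 3 ≡ 3 (mod 8), (2|3) = -1. Now have (1|3).
(1|3) = 1. Collecting the sign factors: 1.
(401|587) = 1, and 587 is prime, so 401 is a quadratic residue mod 587.

yes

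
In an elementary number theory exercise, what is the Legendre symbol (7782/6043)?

-1

(7782/6043)
  = (1739/6043)    [7782 ≡ 1739 mod 6043]
  = -(6043/1739)    [QR: both ≡ 3 mod 4, sign flips]
  = -(826/1739)    [6043 ≡ 826 mod 1739]
  = (413/1739)    [1739 ≡ 3 mod 8 ⇒ (2/1739) = -1]
  = (1739/413)    [QR: 413 ≡ 1 mod 4, sign kept]
  = (87/413)    [1739 ≡ 87 mod 413]
  = (413/87)    [QR: 413 ≡ 1 mod 4, sign kept]
  = (65/87)    [413 ≡ 65 mod 87]
  = (87/65)    [QR: 65 ≡ 1 mod 4, sign kept]
  = (22/65)    [87 ≡ 22 mod 65]
  = (11/65)    [65 ≡ 1 mod 8 ⇒ (2/65) = +1]
  = (65/11)    [QR: 65 ≡ 1 mod 4, sign kept]
  = (10/11)    [65 ≡ 10 mod 11]
  = -(5/11)    [11 ≡ 3 mod 8 ⇒ (2/11) = -1]
  = -(11/5)    [QR: 5 ≡ 1 mod 4, sign kept]
  = -(1/5)    [11 ≡ 1 mod 5]
  = -1    [(1/5) = 1]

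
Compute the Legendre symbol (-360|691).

(-360|691)
  = -(360|691)    [691 ≡ 3 mod 4 ⇒ (-1|691) = -1]
  = (45|691)    [691 ≡ 3 mod 8 ⇒ (2|691)^3 = -1]
  = (691|45)    [QR: 45 ≡ 1 mod 4, sign kept]
  = (16|45)    [691 ≡ 16 mod 45]
  = (1|45)    [45 ≡ 5 mod 8 ⇒ (2|45)^4 = +1]
  = 1    [(1|45) = 1]

1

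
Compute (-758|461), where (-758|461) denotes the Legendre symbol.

Reduce the numerator: -758 ≡ 164 (mod 461), so (-758|461) = (164|461).
Factor out 2: 164 = 2^2·41. Since 461 ≡ 5 (mod 8), (2|461) = -1, and (2|461)^2 = +1. Now have (41|461).
41 ≡ 1 (mod 4), so quadratic reciprocity gives (41|461) = (461|41). Reduce: 461 ≡ 10 (mod 41). Now have (10|41).
Factor out 2: 10 = 2·5. Since 41 ≡ 1 (mod 8), (2|41) = +1. Now have (5|41).
5 ≡ 1 (mod 4), so quadratic reciprocity gives (5|41) = (41|5). Reduce: 41 ≡ 1 (mod 5). Now have (1|5).
(1|5) = 1. Collecting the sign factors: 1.

1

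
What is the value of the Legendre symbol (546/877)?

1

Factor out 2: 546 = 2·273. Since 877 ≡ 5 (mod 8), (2/877) = -1. Now have -(273/877).
273 ≡ 1 (mod 4), so quadratic reciprocity gives (273/877) = (877/273). Reduce: 877 ≡ 58 (mod 273). Now have -(58/273).
Factor out 2: 58 = 2·29. Since 273 ≡ 1 (mod 8), (2/273) = +1. Now have -(29/273).
29 ≡ 1 (mod 4), so quadratic reciprocity gives (29/273) = (273/29). Reduce: 273 ≡ 12 (mod 29). Now have -(12/29).
Factor out 2: 12 = 2^2·3. Since 29 ≡ 5 (mod 8), (2/29) = -1, and (2/29)^2 = +1. Now have -(3/29).
29 ≡ 1 (mod 4), so quadratic reciprocity gives (3/29) = (29/3). Reduce: 29 ≡ 2 (mod 3). Now have -(2/3).
Factor out 2: 2 = 2. Since 3 ≡ 3 (mod 8), (2/3) = -1. Now have (1/3).
(1/3) = 1. Collecting the sign factors: 1.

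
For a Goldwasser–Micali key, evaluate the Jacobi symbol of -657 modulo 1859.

(-657 / 1859)
  = (1202 / 1859)    [-657 ≡ 1202 mod 1859]
  = -(601 / 1859)    [1859 ≡ 3 mod 8 ⇒ (2 / 1859) = -1]
  = -(1859 / 601)    [QR: 601 ≡ 1 mod 4, sign kept]
  = -(56 / 601)    [1859 ≡ 56 mod 601]
  = -(7 / 601)    [601 ≡ 1 mod 8 ⇒ (2 / 601)^3 = +1]
  = -(601 / 7)    [QR: 601 ≡ 1 mod 4, sign kept]
  = -(6 / 7)    [601 ≡ 6 mod 7]
  = -(3 / 7)    [7 ≡ 7 mod 8 ⇒ (2 / 7) = +1]
  = (7 / 3)    [QR: both ≡ 3 mod 4, sign flips]
  = (1 / 3)    [7 ≡ 1 mod 3]
  = 1    [(1 / 3) = 1]

1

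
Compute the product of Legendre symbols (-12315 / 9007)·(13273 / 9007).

-1

By multiplicativity, (-12315·13273 / 9007) = (-12315 / 9007)·(13273 / 9007).
First factor (-12315 / 9007):
(-12315 / 9007)
  = (5699 / 9007)    [-12315 ≡ 5699 mod 9007]
  = -(9007 / 5699)    [QR: both ≡ 3 mod 4, sign flips]
  = -(3308 / 5699)    [9007 ≡ 3308 mod 5699]
  = -(827 / 5699)    [5699 ≡ 3 mod 8 ⇒ (2 / 5699)^2 = +1]
  = (5699 / 827)    [QR: both ≡ 3 mod 4, sign flips]
  = (737 / 827)    [5699 ≡ 737 mod 827]
  = (827 / 737)    [QR: 737 ≡ 1 mod 4, sign kept]
  = (90 / 737)    [827 ≡ 90 mod 737]
  = (45 / 737)    [737 ≡ 1 mod 8 ⇒ (2 / 737) = +1]
  = (737 / 45)    [QR: 45 ≡ 1 mod 4, sign kept]
  = (17 / 45)    [737 ≡ 17 mod 45]
  = (45 / 17)    [QR: 17 ≡ 1 mod 4, sign kept]
  = (11 / 17)    [45 ≡ 11 mod 17]
  = (17 / 11)    [QR: 17 ≡ 1 mod 4, sign kept]
  = (6 / 11)    [17 ≡ 6 mod 11]
  = -(3 / 11)    [11 ≡ 3 mod 8 ⇒ (2 / 11) = -1]
  = (11 / 3)    [QR: both ≡ 3 mod 4, sign flips]
  = (2 / 3)    [11 ≡ 2 mod 3]
  = -(1 / 3)    [3 ≡ 3 mod 8 ⇒ (2 / 3) = -1]
  = -1    [(1 / 3) = 1]
Second factor (13273 / 9007):
(13273 / 9007)
  = (4266 / 9007)    [13273 ≡ 4266 mod 9007]
  = (2133 / 9007)    [9007 ≡ 7 mod 8 ⇒ (2 / 9007) = +1]
  = (9007 / 2133)    [QR: 2133 ≡ 1 mod 4, sign kept]
  = (475 / 2133)    [9007 ≡ 475 mod 2133]
  = (2133 / 475)    [QR: 2133 ≡ 1 mod 4, sign kept]
  = (233 / 475)    [2133 ≡ 233 mod 475]
  = (475 / 233)    [QR: 233 ≡ 1 mod 4, sign kept]
  = (9 / 233)    [475 ≡ 9 mod 233]
  = (233 / 9)    [QR: 9 ≡ 1 mod 4, sign kept]
  = (8 / 9)    [233 ≡ 8 mod 9]
  = (1 / 9)    [9 ≡ 1 mod 8 ⇒ (2 / 9)^3 = +1]
  = 1    [(1 / 9) = 1]
Product: (-1)·(1) = -1.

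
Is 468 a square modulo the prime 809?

(468|809)
  = (117|809)    [809 ≡ 1 mod 8 ⇒ (2|809)^2 = +1]
  = (809|117)    [QR: 117 ≡ 1 mod 4, sign kept]
  = (107|117)    [809 ≡ 107 mod 117]
  = (117|107)    [QR: 117 ≡ 1 mod 4, sign kept]
  = (10|107)    [117 ≡ 10 mod 107]
  = -(5|107)    [107 ≡ 3 mod 8 ⇒ (2|107) = -1]
  = -(107|5)    [QR: 5 ≡ 1 mod 4, sign kept]
  = -(2|5)    [107 ≡ 2 mod 5]
  = (1|5)    [5 ≡ 5 mod 8 ⇒ (2|5) = -1]
  = 1    [(1|5) = 1]
(468|809) = 1, and 809 is prime, so 468 is a quadratic residue mod 809.

yes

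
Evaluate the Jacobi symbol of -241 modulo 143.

-1

Pull out -1: (-241/143) = (-1/143)·(241/143). Since 143 ≡ 3 (mod 4), (-1/143) = -1. Now have -(241/143).
Reduce the numerator: 241 ≡ 98 (mod 143), so (241/143) = (98/143).
Factor out 2: 98 = 2·49. Since 143 ≡ 7 (mod 8), (2/143) = +1. Now have -(49/143).
49 ≡ 1 (mod 4), so quadratic reciprocity gives (49/143) = (143/49). Reduce: 143 ≡ 45 (mod 49). Now have -(45/49).
45 ≡ 1 (mod 4), so quadratic reciprocity gives (45/49) = (49/45). Reduce: 49 ≡ 4 (mod 45). Now have -(4/45).
Factor out 2: 4 = 2^2. Since 45 ≡ 5 (mod 8), (2/45) = -1, and (2/45)^2 = +1. Now have -(1/45).
(1/45) = 1. Collecting the sign factors: -1.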